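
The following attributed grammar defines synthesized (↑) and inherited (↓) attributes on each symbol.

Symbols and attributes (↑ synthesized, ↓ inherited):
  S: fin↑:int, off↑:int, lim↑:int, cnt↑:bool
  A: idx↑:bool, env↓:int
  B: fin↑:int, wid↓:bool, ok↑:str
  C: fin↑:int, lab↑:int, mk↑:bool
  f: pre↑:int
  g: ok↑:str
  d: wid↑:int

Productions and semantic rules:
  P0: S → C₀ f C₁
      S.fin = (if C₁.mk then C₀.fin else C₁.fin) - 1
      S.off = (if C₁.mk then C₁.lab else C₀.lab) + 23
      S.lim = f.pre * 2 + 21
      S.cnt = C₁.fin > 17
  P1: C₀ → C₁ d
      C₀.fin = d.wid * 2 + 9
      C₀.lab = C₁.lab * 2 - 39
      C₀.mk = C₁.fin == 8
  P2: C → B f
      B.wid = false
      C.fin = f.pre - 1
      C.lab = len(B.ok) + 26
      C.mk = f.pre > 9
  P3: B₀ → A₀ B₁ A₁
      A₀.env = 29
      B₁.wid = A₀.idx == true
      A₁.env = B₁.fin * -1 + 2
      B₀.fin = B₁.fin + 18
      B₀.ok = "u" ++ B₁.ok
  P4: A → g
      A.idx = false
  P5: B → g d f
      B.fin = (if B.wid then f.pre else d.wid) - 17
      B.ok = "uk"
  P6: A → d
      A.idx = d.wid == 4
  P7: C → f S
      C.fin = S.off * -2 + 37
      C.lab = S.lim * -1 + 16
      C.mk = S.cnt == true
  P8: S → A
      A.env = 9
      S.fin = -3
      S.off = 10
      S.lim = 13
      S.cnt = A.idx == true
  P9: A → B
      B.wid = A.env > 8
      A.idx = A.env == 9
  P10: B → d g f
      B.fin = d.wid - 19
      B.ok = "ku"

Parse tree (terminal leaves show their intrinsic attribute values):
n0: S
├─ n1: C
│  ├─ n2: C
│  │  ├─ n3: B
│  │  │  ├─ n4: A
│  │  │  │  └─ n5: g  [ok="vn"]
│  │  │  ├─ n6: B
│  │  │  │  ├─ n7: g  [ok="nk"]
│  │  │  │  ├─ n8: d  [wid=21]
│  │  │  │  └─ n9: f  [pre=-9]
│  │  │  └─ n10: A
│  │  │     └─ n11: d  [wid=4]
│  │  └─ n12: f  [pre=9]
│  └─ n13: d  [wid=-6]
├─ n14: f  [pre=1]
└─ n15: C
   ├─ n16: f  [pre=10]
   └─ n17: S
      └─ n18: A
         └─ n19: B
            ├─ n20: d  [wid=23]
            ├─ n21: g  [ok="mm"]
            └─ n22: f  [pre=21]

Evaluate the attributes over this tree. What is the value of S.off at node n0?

1. n3.wid = false  [false]
2. n4.env = 29  [29]
3. n5.ok = "vn"  [terminal]
4. n4.idx = false  [false]
5. n6.wid = false  [A₀.idx == true]
6. n7.ok = "nk"  [terminal]
7. n8.wid = 21  [terminal]
8. n9.pre = -9  [terminal]
9. n6.fin = 4  [(if B.wid then f.pre else d.wid) - 17]
10. n6.ok = "uk"  ["uk"]
11. n10.env = -2  [B₁.fin * -1 + 2]
12. n11.wid = 4  [terminal]
13. n10.idx = true  [d.wid == 4]
14. n3.fin = 22  [B₁.fin + 18]
15. n3.ok = "uuk"  ["u" ++ B₁.ok]
16. n12.pre = 9  [terminal]
17. n2.fin = 8  [f.pre - 1]
18. n2.lab = 29  [len(B.ok) + 26]
19. n2.mk = false  [f.pre > 9]
20. n13.wid = -6  [terminal]
21. n1.fin = -3  [d.wid * 2 + 9]
22. n1.lab = 19  [C₁.lab * 2 - 39]
23. n1.mk = true  [C₁.fin == 8]
24. n14.pre = 1  [terminal]
25. n16.pre = 10  [terminal]
26. n18.env = 9  [9]
27. n19.wid = true  [A.env > 8]
28. n20.wid = 23  [terminal]
29. n21.ok = "mm"  [terminal]
30. n22.pre = 21  [terminal]
31. n19.fin = 4  [d.wid - 19]
32. n19.ok = "ku"  ["ku"]
33. n18.idx = true  [A.env == 9]
34. n17.fin = -3  [-3]
35. n17.off = 10  [10]
36. n17.lim = 13  [13]
37. n17.cnt = true  [A.idx == true]
38. n15.fin = 17  [S.off * -2 + 37]
39. n15.lab = 3  [S.lim * -1 + 16]
40. n15.mk = true  [S.cnt == true]
41. n0.fin = -4  [(if C₁.mk then C₀.fin else C₁.fin) - 1]
42. n0.off = 26  [(if C₁.mk then C₁.lab else C₀.lab) + 23]
43. n0.lim = 23  [f.pre * 2 + 21]
44. n0.cnt = false  [C₁.fin > 17]

26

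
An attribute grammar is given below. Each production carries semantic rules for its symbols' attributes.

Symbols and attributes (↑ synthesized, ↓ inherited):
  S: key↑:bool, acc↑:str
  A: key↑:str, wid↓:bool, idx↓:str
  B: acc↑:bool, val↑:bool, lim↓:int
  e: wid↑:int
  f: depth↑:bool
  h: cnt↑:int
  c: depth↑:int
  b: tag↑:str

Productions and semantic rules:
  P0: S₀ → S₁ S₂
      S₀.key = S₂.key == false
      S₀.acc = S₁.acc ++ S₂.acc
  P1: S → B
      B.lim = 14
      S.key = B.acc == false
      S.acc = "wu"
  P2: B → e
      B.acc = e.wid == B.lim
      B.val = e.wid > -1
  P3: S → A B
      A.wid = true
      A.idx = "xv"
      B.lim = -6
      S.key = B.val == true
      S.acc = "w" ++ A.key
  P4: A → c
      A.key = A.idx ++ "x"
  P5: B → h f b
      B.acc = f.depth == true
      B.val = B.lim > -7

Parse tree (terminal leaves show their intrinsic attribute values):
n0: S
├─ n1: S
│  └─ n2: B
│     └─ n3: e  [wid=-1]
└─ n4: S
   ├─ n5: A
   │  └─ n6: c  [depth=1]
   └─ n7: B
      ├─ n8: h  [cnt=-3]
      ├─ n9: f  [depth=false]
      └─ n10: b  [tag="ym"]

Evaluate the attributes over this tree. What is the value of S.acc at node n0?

1. n2.lim = 14  [14]
2. n3.wid = -1  [terminal]
3. n2.acc = false  [e.wid == B.lim]
4. n2.val = false  [e.wid > -1]
5. n1.key = true  [B.acc == false]
6. n1.acc = "wu"  ["wu"]
7. n5.wid = true  [true]
8. n5.idx = "xv"  ["xv"]
9. n6.depth = 1  [terminal]
10. n5.key = "xvx"  [A.idx ++ "x"]
11. n7.lim = -6  [-6]
12. n8.cnt = -3  [terminal]
13. n9.depth = false  [terminal]
14. n10.tag = "ym"  [terminal]
15. n7.acc = false  [f.depth == true]
16. n7.val = true  [B.lim > -7]
17. n4.key = true  [B.val == true]
18. n4.acc = "wxvx"  ["w" ++ A.key]
19. n0.key = false  [S₂.key == false]
20. n0.acc = "wuwxvx"  [S₁.acc ++ S₂.acc]

"wuwxvx"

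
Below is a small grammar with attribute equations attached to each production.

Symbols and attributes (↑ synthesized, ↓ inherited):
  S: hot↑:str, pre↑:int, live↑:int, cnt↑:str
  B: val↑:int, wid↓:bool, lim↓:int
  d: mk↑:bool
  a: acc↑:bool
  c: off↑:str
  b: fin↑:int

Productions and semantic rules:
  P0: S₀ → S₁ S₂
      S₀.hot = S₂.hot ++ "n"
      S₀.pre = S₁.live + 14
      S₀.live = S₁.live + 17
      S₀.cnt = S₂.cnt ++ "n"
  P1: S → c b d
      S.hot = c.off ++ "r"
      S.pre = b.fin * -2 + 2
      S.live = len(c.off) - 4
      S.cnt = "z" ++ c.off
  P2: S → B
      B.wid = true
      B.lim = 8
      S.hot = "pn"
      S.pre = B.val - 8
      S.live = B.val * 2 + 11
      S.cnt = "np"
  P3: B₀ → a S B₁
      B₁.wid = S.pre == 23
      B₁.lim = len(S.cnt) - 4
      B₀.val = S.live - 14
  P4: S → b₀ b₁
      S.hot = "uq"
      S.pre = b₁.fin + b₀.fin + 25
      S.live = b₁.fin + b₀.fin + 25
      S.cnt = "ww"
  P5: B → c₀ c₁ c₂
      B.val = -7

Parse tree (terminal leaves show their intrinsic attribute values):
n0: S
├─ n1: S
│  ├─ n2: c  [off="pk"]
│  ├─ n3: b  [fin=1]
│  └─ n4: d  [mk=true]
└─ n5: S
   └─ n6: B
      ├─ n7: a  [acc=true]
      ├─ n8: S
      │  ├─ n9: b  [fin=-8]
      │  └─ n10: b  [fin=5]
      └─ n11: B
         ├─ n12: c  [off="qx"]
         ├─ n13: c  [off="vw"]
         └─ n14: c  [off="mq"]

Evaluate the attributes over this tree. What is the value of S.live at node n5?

1. n2.off = "pk"  [terminal]
2. n3.fin = 1  [terminal]
3. n4.mk = true  [terminal]
4. n1.hot = "pkr"  [c.off ++ "r"]
5. n1.pre = 0  [b.fin * -2 + 2]
6. n1.live = -2  [len(c.off) - 4]
7. n1.cnt = "zpk"  ["z" ++ c.off]
8. n6.wid = true  [true]
9. n6.lim = 8  [8]
10. n7.acc = true  [terminal]
11. n9.fin = -8  [terminal]
12. n10.fin = 5  [terminal]
13. n8.hot = "uq"  ["uq"]
14. n8.pre = 22  [b₁.fin + b₀.fin + 25]
15. n8.live = 22  [b₁.fin + b₀.fin + 25]
16. n8.cnt = "ww"  ["ww"]
17. n11.wid = false  [S.pre == 23]
18. n11.lim = -2  [len(S.cnt) - 4]
19. n12.off = "qx"  [terminal]
20. n13.off = "vw"  [terminal]
21. n14.off = "mq"  [terminal]
22. n11.val = -7  [-7]
23. n6.val = 8  [S.live - 14]
24. n5.hot = "pn"  ["pn"]
25. n5.pre = 0  [B.val - 8]
26. n5.live = 27  [B.val * 2 + 11]
27. n5.cnt = "np"  ["np"]
28. n0.hot = "pnn"  [S₂.hot ++ "n"]
29. n0.pre = 12  [S₁.live + 14]
30. n0.live = 15  [S₁.live + 17]
31. n0.cnt = "npn"  [S₂.cnt ++ "n"]

27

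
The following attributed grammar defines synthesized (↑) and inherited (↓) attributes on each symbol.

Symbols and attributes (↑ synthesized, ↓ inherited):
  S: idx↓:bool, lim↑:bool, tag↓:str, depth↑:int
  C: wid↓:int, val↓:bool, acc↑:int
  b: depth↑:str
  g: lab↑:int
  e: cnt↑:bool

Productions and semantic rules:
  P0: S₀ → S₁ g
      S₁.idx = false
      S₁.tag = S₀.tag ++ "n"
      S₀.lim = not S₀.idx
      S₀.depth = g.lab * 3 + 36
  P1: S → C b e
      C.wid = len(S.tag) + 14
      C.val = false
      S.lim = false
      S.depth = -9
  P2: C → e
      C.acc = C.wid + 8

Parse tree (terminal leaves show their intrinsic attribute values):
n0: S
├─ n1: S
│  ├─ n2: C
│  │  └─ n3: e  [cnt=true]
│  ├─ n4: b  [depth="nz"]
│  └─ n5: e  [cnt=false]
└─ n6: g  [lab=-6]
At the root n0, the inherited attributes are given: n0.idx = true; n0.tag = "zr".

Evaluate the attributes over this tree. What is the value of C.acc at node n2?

25

1. n0.idx = true  [given at root]
2. n0.tag = "zr"  [given at root]
3. n1.idx = false  [false]
4. n1.tag = "zrn"  [S₀.tag ++ "n"]
5. n2.wid = 17  [len(S.tag) + 14]
6. n2.val = false  [false]
7. n3.cnt = true  [terminal]
8. n2.acc = 25  [C.wid + 8]
9. n4.depth = "nz"  [terminal]
10. n5.cnt = false  [terminal]
11. n1.lim = false  [false]
12. n1.depth = -9  [-9]
13. n6.lab = -6  [terminal]
14. n0.lim = false  [not S₀.idx]
15. n0.depth = 18  [g.lab * 3 + 36]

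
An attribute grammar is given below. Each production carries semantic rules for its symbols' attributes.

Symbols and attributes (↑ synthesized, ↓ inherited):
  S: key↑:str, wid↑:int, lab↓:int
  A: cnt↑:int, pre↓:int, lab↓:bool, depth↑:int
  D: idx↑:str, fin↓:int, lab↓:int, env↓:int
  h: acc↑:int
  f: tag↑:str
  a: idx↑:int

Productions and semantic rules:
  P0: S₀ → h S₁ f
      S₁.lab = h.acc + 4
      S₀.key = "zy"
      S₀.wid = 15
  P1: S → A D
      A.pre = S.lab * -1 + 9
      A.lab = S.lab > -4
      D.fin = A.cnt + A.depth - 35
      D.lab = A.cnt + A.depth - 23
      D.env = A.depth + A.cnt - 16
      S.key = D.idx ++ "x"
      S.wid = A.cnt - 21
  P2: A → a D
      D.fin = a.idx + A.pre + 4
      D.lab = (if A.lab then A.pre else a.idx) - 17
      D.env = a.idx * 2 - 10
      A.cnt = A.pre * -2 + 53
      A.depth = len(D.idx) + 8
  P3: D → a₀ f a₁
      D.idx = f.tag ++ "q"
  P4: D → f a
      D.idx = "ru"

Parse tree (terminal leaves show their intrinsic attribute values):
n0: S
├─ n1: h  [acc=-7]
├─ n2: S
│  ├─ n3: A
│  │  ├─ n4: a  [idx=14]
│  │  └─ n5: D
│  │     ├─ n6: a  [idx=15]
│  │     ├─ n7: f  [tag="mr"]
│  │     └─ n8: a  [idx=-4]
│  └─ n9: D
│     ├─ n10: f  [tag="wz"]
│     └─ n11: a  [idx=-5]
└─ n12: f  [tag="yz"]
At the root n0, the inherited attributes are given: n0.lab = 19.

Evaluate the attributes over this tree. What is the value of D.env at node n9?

1. n0.lab = 19  [given at root]
2. n1.acc = -7  [terminal]
3. n2.lab = -3  [h.acc + 4]
4. n3.pre = 12  [S.lab * -1 + 9]
5. n3.lab = true  [S.lab > -4]
6. n4.idx = 14  [terminal]
7. n5.fin = 30  [a.idx + A.pre + 4]
8. n5.lab = -5  [(if A.lab then A.pre else a.idx) - 17]
9. n5.env = 18  [a.idx * 2 - 10]
10. n6.idx = 15  [terminal]
11. n7.tag = "mr"  [terminal]
12. n8.idx = -4  [terminal]
13. n5.idx = "mrq"  [f.tag ++ "q"]
14. n3.cnt = 29  [A.pre * -2 + 53]
15. n3.depth = 11  [len(D.idx) + 8]
16. n9.fin = 5  [A.cnt + A.depth - 35]
17. n9.lab = 17  [A.cnt + A.depth - 23]
18. n9.env = 24  [A.depth + A.cnt - 16]
19. n10.tag = "wz"  [terminal]
20. n11.idx = -5  [terminal]
21. n9.idx = "ru"  ["ru"]
22. n2.key = "rux"  [D.idx ++ "x"]
23. n2.wid = 8  [A.cnt - 21]
24. n12.tag = "yz"  [terminal]
25. n0.key = "zy"  ["zy"]
26. n0.wid = 15  [15]

24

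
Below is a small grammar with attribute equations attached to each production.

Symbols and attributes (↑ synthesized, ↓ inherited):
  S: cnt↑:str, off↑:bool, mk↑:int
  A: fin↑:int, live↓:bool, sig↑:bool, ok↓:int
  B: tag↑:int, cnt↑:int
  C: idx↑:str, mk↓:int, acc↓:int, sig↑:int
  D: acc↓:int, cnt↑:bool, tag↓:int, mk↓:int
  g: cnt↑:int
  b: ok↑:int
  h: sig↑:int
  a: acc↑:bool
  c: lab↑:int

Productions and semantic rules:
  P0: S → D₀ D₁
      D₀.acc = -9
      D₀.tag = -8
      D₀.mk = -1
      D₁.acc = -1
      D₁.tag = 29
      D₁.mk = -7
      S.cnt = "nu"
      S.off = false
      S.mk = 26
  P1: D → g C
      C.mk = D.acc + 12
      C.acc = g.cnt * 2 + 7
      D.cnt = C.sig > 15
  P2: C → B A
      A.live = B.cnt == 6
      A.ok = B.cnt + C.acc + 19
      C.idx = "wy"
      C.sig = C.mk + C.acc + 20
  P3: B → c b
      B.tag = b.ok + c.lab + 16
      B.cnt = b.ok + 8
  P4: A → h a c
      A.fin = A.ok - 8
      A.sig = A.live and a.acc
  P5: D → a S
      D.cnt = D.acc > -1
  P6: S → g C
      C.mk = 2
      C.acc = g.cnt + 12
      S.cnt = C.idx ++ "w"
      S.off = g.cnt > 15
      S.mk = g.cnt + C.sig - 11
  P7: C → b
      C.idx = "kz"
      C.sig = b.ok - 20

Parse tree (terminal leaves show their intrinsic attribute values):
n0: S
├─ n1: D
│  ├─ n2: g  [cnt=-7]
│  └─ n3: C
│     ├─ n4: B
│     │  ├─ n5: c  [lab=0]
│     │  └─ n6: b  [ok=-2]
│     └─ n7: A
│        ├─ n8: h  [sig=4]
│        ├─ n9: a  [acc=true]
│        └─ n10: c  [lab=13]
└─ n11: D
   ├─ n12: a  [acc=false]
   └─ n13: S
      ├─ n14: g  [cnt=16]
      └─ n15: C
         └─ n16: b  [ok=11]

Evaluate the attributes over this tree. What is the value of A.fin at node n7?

10

1. n1.acc = -9  [-9]
2. n1.tag = -8  [-8]
3. n1.mk = -1  [-1]
4. n2.cnt = -7  [terminal]
5. n3.mk = 3  [D.acc + 12]
6. n3.acc = -7  [g.cnt * 2 + 7]
7. n5.lab = 0  [terminal]
8. n6.ok = -2  [terminal]
9. n4.tag = 14  [b.ok + c.lab + 16]
10. n4.cnt = 6  [b.ok + 8]
11. n7.live = true  [B.cnt == 6]
12. n7.ok = 18  [B.cnt + C.acc + 19]
13. n8.sig = 4  [terminal]
14. n9.acc = true  [terminal]
15. n10.lab = 13  [terminal]
16. n7.fin = 10  [A.ok - 8]
17. n7.sig = true  [A.live and a.acc]
18. n3.idx = "wy"  ["wy"]
19. n3.sig = 16  [C.mk + C.acc + 20]
20. n1.cnt = true  [C.sig > 15]
21. n11.acc = -1  [-1]
22. n11.tag = 29  [29]
23. n11.mk = -7  [-7]
24. n12.acc = false  [terminal]
25. n14.cnt = 16  [terminal]
26. n15.mk = 2  [2]
27. n15.acc = 28  [g.cnt + 12]
28. n16.ok = 11  [terminal]
29. n15.idx = "kz"  ["kz"]
30. n15.sig = -9  [b.ok - 20]
31. n13.cnt = "kzw"  [C.idx ++ "w"]
32. n13.off = true  [g.cnt > 15]
33. n13.mk = -4  [g.cnt + C.sig - 11]
34. n11.cnt = false  [D.acc > -1]
35. n0.cnt = "nu"  ["nu"]
36. n0.off = false  [false]
37. n0.mk = 26  [26]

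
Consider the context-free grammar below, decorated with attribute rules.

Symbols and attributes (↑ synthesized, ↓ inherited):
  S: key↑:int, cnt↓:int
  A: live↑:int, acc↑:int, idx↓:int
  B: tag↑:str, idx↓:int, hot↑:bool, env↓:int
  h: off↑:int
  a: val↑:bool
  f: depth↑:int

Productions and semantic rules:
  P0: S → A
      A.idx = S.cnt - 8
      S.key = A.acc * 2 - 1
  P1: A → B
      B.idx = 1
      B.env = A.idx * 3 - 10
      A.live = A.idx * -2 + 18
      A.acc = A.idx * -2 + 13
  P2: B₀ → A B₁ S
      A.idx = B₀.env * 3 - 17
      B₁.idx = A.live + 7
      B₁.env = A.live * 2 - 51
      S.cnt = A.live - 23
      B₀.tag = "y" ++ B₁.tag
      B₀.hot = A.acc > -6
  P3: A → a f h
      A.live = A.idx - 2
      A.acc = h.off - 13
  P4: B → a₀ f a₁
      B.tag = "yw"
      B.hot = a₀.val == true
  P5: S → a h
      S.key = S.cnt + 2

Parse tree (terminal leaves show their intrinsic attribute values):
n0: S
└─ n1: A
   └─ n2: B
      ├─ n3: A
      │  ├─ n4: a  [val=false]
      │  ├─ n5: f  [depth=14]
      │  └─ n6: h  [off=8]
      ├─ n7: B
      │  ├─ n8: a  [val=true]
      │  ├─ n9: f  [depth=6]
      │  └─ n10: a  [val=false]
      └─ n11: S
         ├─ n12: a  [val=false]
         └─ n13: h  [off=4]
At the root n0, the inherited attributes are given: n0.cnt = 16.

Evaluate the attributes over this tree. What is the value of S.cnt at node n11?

0

1. n0.cnt = 16  [given at root]
2. n1.idx = 8  [S.cnt - 8]
3. n2.idx = 1  [1]
4. n2.env = 14  [A.idx * 3 - 10]
5. n3.idx = 25  [B₀.env * 3 - 17]
6. n4.val = false  [terminal]
7. n5.depth = 14  [terminal]
8. n6.off = 8  [terminal]
9. n3.live = 23  [A.idx - 2]
10. n3.acc = -5  [h.off - 13]
11. n7.idx = 30  [A.live + 7]
12. n7.env = -5  [A.live * 2 - 51]
13. n8.val = true  [terminal]
14. n9.depth = 6  [terminal]
15. n10.val = false  [terminal]
16. n7.tag = "yw"  ["yw"]
17. n7.hot = true  [a₀.val == true]
18. n11.cnt = 0  [A.live - 23]
19. n12.val = false  [terminal]
20. n13.off = 4  [terminal]
21. n11.key = 2  [S.cnt + 2]
22. n2.tag = "yyw"  ["y" ++ B₁.tag]
23. n2.hot = true  [A.acc > -6]
24. n1.live = 2  [A.idx * -2 + 18]
25. n1.acc = -3  [A.idx * -2 + 13]
26. n0.key = -7  [A.acc * 2 - 1]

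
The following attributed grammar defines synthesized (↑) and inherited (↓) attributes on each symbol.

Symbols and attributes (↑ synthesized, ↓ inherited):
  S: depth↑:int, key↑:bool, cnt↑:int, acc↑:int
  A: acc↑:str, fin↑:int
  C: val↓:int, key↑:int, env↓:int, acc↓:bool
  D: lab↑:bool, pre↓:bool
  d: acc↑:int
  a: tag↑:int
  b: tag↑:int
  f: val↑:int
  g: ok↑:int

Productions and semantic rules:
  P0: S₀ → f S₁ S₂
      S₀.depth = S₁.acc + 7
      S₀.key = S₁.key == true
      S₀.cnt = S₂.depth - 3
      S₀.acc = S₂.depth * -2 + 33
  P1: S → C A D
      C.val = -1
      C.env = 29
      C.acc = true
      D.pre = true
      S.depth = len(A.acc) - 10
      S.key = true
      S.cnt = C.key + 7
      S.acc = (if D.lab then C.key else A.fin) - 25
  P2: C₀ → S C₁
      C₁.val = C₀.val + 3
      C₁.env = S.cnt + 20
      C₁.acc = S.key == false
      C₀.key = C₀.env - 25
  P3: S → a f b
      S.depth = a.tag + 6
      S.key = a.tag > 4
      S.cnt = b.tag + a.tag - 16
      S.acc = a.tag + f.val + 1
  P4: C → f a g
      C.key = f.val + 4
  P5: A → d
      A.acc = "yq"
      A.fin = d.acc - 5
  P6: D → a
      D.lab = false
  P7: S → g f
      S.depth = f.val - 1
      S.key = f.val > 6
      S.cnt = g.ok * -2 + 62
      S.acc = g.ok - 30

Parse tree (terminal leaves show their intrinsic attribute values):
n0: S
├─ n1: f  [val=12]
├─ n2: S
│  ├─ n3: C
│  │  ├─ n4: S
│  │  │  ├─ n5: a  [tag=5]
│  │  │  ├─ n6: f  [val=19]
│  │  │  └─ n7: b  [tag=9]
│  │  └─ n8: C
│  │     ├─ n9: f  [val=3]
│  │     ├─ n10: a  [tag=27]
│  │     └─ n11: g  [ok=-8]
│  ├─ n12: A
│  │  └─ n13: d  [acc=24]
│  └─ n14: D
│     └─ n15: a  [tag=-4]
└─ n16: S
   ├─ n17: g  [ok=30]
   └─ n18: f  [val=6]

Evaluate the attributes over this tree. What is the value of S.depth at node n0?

1

1. n1.val = 12  [terminal]
2. n3.val = -1  [-1]
3. n3.env = 29  [29]
4. n3.acc = true  [true]
5. n5.tag = 5  [terminal]
6. n6.val = 19  [terminal]
7. n7.tag = 9  [terminal]
8. n4.depth = 11  [a.tag + 6]
9. n4.key = true  [a.tag > 4]
10. n4.cnt = -2  [b.tag + a.tag - 16]
11. n4.acc = 25  [a.tag + f.val + 1]
12. n8.val = 2  [C₀.val + 3]
13. n8.env = 18  [S.cnt + 20]
14. n8.acc = false  [S.key == false]
15. n9.val = 3  [terminal]
16. n10.tag = 27  [terminal]
17. n11.ok = -8  [terminal]
18. n8.key = 7  [f.val + 4]
19. n3.key = 4  [C₀.env - 25]
20. n13.acc = 24  [terminal]
21. n12.acc = "yq"  ["yq"]
22. n12.fin = 19  [d.acc - 5]
23. n14.pre = true  [true]
24. n15.tag = -4  [terminal]
25. n14.lab = false  [false]
26. n2.depth = -8  [len(A.acc) - 10]
27. n2.key = true  [true]
28. n2.cnt = 11  [C.key + 7]
29. n2.acc = -6  [(if D.lab then C.key else A.fin) - 25]
30. n17.ok = 30  [terminal]
31. n18.val = 6  [terminal]
32. n16.depth = 5  [f.val - 1]
33. n16.key = false  [f.val > 6]
34. n16.cnt = 2  [g.ok * -2 + 62]
35. n16.acc = 0  [g.ok - 30]
36. n0.depth = 1  [S₁.acc + 7]
37. n0.key = true  [S₁.key == true]
38. n0.cnt = 2  [S₂.depth - 3]
39. n0.acc = 23  [S₂.depth * -2 + 33]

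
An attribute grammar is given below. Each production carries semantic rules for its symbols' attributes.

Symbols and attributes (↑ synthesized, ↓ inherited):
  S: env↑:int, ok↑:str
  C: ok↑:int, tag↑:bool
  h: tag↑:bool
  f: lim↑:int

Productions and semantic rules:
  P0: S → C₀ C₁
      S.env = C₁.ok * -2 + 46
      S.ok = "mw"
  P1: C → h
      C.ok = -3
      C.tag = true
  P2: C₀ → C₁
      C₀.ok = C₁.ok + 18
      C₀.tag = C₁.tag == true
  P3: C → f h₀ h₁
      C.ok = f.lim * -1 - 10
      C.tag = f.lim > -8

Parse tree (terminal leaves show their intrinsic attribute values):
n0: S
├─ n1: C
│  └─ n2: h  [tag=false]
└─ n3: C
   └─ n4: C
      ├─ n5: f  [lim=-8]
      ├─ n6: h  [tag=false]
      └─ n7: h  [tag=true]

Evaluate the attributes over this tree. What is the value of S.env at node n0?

1. n2.tag = false  [terminal]
2. n1.ok = -3  [-3]
3. n1.tag = true  [true]
4. n5.lim = -8  [terminal]
5. n6.tag = false  [terminal]
6. n7.tag = true  [terminal]
7. n4.ok = -2  [f.lim * -1 - 10]
8. n4.tag = false  [f.lim > -8]
9. n3.ok = 16  [C₁.ok + 18]
10. n3.tag = false  [C₁.tag == true]
11. n0.env = 14  [C₁.ok * -2 + 46]
12. n0.ok = "mw"  ["mw"]

14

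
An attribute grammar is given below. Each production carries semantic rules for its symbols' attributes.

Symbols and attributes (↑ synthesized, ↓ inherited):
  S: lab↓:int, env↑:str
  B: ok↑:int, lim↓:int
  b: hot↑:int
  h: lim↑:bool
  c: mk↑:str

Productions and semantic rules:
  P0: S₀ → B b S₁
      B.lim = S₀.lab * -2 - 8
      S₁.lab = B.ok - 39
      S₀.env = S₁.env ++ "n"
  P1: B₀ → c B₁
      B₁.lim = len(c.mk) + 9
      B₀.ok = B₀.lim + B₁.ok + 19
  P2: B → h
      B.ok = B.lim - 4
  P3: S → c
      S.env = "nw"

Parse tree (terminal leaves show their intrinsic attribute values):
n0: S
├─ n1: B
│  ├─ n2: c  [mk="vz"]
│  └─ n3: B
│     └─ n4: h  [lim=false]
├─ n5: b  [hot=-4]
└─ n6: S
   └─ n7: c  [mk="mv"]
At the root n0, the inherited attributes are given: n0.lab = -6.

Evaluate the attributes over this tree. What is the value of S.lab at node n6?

-9

1. n0.lab = -6  [given at root]
2. n1.lim = 4  [S₀.lab * -2 - 8]
3. n2.mk = "vz"  [terminal]
4. n3.lim = 11  [len(c.mk) + 9]
5. n4.lim = false  [terminal]
6. n3.ok = 7  [B.lim - 4]
7. n1.ok = 30  [B₀.lim + B₁.ok + 19]
8. n5.hot = -4  [terminal]
9. n6.lab = -9  [B.ok - 39]
10. n7.mk = "mv"  [terminal]
11. n6.env = "nw"  ["nw"]
12. n0.env = "nwn"  [S₁.env ++ "n"]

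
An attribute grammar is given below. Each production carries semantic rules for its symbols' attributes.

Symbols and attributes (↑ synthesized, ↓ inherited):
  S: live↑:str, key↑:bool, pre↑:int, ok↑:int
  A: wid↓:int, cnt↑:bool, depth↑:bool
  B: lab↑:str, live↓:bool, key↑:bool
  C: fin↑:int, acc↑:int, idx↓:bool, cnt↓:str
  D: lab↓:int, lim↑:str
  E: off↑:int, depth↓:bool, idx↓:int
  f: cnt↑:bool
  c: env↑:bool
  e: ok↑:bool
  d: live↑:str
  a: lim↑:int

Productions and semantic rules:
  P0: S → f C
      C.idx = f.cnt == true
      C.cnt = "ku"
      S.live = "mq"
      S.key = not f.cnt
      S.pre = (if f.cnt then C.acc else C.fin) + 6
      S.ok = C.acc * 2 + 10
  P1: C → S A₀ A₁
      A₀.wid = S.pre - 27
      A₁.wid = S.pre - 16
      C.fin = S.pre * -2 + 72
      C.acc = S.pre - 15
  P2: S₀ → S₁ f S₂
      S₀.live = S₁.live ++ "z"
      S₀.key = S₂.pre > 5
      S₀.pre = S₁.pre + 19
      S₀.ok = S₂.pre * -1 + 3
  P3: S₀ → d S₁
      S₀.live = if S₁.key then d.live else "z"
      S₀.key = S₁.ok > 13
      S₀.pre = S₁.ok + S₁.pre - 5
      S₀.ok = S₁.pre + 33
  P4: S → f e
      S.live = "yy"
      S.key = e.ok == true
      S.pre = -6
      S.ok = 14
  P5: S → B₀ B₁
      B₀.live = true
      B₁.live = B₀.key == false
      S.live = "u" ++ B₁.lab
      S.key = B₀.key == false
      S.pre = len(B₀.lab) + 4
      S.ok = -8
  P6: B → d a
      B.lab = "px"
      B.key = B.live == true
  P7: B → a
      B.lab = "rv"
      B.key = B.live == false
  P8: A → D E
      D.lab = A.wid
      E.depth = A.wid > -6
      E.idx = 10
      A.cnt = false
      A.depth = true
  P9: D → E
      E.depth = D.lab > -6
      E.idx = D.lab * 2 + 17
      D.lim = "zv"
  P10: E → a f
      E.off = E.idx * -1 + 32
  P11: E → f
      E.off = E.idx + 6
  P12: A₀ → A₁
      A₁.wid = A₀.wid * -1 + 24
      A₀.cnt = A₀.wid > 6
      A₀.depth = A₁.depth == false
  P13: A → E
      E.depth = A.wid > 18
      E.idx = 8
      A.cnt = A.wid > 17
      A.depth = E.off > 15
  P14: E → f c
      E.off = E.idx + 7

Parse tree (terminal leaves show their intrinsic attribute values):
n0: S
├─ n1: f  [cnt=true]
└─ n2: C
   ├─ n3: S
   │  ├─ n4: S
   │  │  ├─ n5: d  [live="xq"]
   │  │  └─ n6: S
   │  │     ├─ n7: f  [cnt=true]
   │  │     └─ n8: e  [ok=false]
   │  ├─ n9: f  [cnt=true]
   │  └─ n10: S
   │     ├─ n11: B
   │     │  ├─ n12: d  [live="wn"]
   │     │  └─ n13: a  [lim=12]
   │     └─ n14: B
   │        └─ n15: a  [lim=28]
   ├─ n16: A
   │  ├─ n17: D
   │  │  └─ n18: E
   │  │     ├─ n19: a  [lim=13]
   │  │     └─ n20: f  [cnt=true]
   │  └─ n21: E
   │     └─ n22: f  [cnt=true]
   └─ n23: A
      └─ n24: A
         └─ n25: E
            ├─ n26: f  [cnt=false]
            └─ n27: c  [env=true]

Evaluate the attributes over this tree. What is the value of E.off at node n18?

25

1. n1.cnt = true  [terminal]
2. n2.idx = true  [f.cnt == true]
3. n2.cnt = "ku"  ["ku"]
4. n5.live = "xq"  [terminal]
5. n7.cnt = true  [terminal]
6. n8.ok = false  [terminal]
7. n6.live = "yy"  ["yy"]
8. n6.key = false  [e.ok == true]
9. n6.pre = -6  [-6]
10. n6.ok = 14  [14]
11. n4.live = "z"  [if S₁.key then d.live else "z"]
12. n4.key = true  [S₁.ok > 13]
13. n4.pre = 3  [S₁.ok + S₁.pre - 5]
14. n4.ok = 27  [S₁.pre + 33]
15. n9.cnt = true  [terminal]
16. n11.live = true  [true]
17. n12.live = "wn"  [terminal]
18. n13.lim = 12  [terminal]
19. n11.lab = "px"  ["px"]
20. n11.key = true  [B.live == true]
21. n14.live = false  [B₀.key == false]
22. n15.lim = 28  [terminal]
23. n14.lab = "rv"  ["rv"]
24. n14.key = true  [B.live == false]
25. n10.live = "urv"  ["u" ++ B₁.lab]
26. n10.key = false  [B₀.key == false]
27. n10.pre = 6  [len(B₀.lab) + 4]
28. n10.ok = -8  [-8]
29. n3.live = "zz"  [S₁.live ++ "z"]
30. n3.key = true  [S₂.pre > 5]
31. n3.pre = 22  [S₁.pre + 19]
32. n3.ok = -3  [S₂.pre * -1 + 3]
33. n16.wid = -5  [S.pre - 27]
34. n17.lab = -5  [A.wid]
35. n18.depth = true  [D.lab > -6]
36. n18.idx = 7  [D.lab * 2 + 17]
37. n19.lim = 13  [terminal]
38. n20.cnt = true  [terminal]
39. n18.off = 25  [E.idx * -1 + 32]
40. n17.lim = "zv"  ["zv"]
41. n21.depth = true  [A.wid > -6]
42. n21.idx = 10  [10]
43. n22.cnt = true  [terminal]
44. n21.off = 16  [E.idx + 6]
45. n16.cnt = false  [false]
46. n16.depth = true  [true]
47. n23.wid = 6  [S.pre - 16]
48. n24.wid = 18  [A₀.wid * -1 + 24]
49. n25.depth = false  [A.wid > 18]
50. n25.idx = 8  [8]
51. n26.cnt = false  [terminal]
52. n27.env = true  [terminal]
53. n25.off = 15  [E.idx + 7]
54. n24.cnt = true  [A.wid > 17]
55. n24.depth = false  [E.off > 15]
56. n23.cnt = false  [A₀.wid > 6]
57. n23.depth = true  [A₁.depth == false]
58. n2.fin = 28  [S.pre * -2 + 72]
59. n2.acc = 7  [S.pre - 15]
60. n0.live = "mq"  ["mq"]
61. n0.key = false  [not f.cnt]
62. n0.pre = 13  [(if f.cnt then C.acc else C.fin) + 6]
63. n0.ok = 24  [C.acc * 2 + 10]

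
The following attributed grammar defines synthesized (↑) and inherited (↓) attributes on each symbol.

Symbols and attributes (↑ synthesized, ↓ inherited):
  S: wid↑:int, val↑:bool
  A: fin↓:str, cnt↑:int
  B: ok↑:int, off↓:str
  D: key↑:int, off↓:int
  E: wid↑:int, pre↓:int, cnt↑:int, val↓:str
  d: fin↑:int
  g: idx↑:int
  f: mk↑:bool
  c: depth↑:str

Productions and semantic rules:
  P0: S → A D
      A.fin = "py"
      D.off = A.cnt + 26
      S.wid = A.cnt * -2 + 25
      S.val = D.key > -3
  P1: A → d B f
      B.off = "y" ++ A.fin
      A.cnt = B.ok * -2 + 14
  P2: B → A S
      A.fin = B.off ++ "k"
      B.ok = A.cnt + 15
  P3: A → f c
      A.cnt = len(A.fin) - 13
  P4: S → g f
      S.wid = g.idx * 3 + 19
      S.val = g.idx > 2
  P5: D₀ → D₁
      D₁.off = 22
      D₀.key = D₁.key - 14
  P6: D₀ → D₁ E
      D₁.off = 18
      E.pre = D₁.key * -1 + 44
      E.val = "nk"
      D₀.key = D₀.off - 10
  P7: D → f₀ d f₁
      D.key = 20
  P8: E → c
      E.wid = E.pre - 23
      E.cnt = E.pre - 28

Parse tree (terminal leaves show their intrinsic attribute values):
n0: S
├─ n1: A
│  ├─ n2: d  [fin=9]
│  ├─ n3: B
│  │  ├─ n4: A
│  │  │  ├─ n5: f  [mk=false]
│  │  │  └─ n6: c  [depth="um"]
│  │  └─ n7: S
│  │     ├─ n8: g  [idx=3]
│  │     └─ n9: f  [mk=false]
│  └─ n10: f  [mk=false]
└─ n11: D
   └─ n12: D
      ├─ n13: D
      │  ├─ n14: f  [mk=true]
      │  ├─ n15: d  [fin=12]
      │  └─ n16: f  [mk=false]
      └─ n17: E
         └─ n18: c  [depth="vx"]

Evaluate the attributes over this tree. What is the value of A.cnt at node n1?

2

1. n1.fin = "py"  ["py"]
2. n2.fin = 9  [terminal]
3. n3.off = "ypy"  ["y" ++ A.fin]
4. n4.fin = "ypyk"  [B.off ++ "k"]
5. n5.mk = false  [terminal]
6. n6.depth = "um"  [terminal]
7. n4.cnt = -9  [len(A.fin) - 13]
8. n8.idx = 3  [terminal]
9. n9.mk = false  [terminal]
10. n7.wid = 28  [g.idx * 3 + 19]
11. n7.val = true  [g.idx > 2]
12. n3.ok = 6  [A.cnt + 15]
13. n10.mk = false  [terminal]
14. n1.cnt = 2  [B.ok * -2 + 14]
15. n11.off = 28  [A.cnt + 26]
16. n12.off = 22  [22]
17. n13.off = 18  [18]
18. n14.mk = true  [terminal]
19. n15.fin = 12  [terminal]
20. n16.mk = false  [terminal]
21. n13.key = 20  [20]
22. n17.pre = 24  [D₁.key * -1 + 44]
23. n17.val = "nk"  ["nk"]
24. n18.depth = "vx"  [terminal]
25. n17.wid = 1  [E.pre - 23]
26. n17.cnt = -4  [E.pre - 28]
27. n12.key = 12  [D₀.off - 10]
28. n11.key = -2  [D₁.key - 14]
29. n0.wid = 21  [A.cnt * -2 + 25]
30. n0.val = true  [D.key > -3]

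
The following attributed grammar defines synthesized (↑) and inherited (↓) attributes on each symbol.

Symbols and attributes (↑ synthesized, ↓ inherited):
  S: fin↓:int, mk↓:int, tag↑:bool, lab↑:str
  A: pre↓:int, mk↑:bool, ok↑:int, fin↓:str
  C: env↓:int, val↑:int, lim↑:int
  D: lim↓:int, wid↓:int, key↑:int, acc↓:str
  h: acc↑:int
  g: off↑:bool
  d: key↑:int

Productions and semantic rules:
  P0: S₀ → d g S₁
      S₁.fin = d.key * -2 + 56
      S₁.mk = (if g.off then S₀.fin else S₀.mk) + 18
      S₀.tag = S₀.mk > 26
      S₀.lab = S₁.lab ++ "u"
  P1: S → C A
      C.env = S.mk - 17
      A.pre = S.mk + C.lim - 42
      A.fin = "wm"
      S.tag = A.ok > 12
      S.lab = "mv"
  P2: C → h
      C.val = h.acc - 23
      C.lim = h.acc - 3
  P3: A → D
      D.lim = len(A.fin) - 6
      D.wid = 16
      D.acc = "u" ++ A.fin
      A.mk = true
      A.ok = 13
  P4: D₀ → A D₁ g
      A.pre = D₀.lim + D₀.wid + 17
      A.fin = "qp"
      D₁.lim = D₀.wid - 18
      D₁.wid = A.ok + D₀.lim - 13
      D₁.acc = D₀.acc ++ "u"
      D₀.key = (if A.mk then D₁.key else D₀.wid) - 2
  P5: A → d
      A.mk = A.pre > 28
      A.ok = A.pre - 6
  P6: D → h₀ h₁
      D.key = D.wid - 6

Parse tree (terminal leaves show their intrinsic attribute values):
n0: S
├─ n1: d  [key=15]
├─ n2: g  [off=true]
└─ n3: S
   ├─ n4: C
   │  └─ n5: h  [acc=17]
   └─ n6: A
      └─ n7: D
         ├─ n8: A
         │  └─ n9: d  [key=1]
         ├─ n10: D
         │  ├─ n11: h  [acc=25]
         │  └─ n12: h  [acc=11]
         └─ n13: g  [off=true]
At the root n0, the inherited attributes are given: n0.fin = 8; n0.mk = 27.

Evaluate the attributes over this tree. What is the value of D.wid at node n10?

6

1. n0.fin = 8  [given at root]
2. n0.mk = 27  [given at root]
3. n1.key = 15  [terminal]
4. n2.off = true  [terminal]
5. n3.fin = 26  [d.key * -2 + 56]
6. n3.mk = 26  [(if g.off then S₀.fin else S₀.mk) + 18]
7. n4.env = 9  [S.mk - 17]
8. n5.acc = 17  [terminal]
9. n4.val = -6  [h.acc - 23]
10. n4.lim = 14  [h.acc - 3]
11. n6.pre = -2  [S.mk + C.lim - 42]
12. n6.fin = "wm"  ["wm"]
13. n7.lim = -4  [len(A.fin) - 6]
14. n7.wid = 16  [16]
15. n7.acc = "uwm"  ["u" ++ A.fin]
16. n8.pre = 29  [D₀.lim + D₀.wid + 17]
17. n8.fin = "qp"  ["qp"]
18. n9.key = 1  [terminal]
19. n8.mk = true  [A.pre > 28]
20. n8.ok = 23  [A.pre - 6]
21. n10.lim = -2  [D₀.wid - 18]
22. n10.wid = 6  [A.ok + D₀.lim - 13]
23. n10.acc = "uwmu"  [D₀.acc ++ "u"]
24. n11.acc = 25  [terminal]
25. n12.acc = 11  [terminal]
26. n10.key = 0  [D.wid - 6]
27. n13.off = true  [terminal]
28. n7.key = -2  [(if A.mk then D₁.key else D₀.wid) - 2]
29. n6.mk = true  [true]
30. n6.ok = 13  [13]
31. n3.tag = true  [A.ok > 12]
32. n3.lab = "mv"  ["mv"]
33. n0.tag = true  [S₀.mk > 26]
34. n0.lab = "mvu"  [S₁.lab ++ "u"]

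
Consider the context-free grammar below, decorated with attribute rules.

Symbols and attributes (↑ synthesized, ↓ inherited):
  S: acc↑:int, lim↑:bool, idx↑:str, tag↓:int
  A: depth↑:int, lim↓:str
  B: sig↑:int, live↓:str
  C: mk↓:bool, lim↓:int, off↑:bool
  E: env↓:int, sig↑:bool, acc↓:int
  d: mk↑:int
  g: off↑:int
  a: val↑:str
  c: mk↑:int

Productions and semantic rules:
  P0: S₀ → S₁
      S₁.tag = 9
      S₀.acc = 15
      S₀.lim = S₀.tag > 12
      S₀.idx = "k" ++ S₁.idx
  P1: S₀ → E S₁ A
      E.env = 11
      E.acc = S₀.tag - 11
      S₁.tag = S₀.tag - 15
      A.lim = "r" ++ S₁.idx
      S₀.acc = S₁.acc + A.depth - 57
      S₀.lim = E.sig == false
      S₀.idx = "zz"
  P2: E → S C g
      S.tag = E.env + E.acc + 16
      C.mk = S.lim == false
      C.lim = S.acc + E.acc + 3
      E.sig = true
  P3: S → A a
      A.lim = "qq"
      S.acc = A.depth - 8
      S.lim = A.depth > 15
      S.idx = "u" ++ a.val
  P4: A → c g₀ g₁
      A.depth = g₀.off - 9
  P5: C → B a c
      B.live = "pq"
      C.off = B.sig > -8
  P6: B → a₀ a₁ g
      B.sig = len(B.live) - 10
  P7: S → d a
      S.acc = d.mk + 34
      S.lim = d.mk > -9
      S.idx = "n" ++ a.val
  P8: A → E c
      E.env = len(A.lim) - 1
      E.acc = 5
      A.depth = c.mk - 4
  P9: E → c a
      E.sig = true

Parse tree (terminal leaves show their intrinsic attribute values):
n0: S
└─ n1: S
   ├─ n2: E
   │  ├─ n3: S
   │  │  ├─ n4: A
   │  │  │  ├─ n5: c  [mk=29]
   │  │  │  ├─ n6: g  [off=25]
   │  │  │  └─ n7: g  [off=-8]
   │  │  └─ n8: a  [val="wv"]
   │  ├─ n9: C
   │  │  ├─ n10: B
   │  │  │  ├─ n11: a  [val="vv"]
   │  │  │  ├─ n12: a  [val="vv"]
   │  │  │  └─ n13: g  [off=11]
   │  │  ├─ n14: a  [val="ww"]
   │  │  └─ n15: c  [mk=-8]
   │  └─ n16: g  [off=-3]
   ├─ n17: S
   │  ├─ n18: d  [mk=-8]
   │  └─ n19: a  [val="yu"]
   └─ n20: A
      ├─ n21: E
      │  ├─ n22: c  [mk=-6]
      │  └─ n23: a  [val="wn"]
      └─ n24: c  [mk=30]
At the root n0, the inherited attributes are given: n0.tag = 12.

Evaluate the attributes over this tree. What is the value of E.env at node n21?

3

1. n0.tag = 12  [given at root]
2. n1.tag = 9  [9]
3. n2.env = 11  [11]
4. n2.acc = -2  [S₀.tag - 11]
5. n3.tag = 25  [E.env + E.acc + 16]
6. n4.lim = "qq"  ["qq"]
7. n5.mk = 29  [terminal]
8. n6.off = 25  [terminal]
9. n7.off = -8  [terminal]
10. n4.depth = 16  [g₀.off - 9]
11. n8.val = "wv"  [terminal]
12. n3.acc = 8  [A.depth - 8]
13. n3.lim = true  [A.depth > 15]
14. n3.idx = "uwv"  ["u" ++ a.val]
15. n9.mk = false  [S.lim == false]
16. n9.lim = 9  [S.acc + E.acc + 3]
17. n10.live = "pq"  ["pq"]
18. n11.val = "vv"  [terminal]
19. n12.val = "vv"  [terminal]
20. n13.off = 11  [terminal]
21. n10.sig = -8  [len(B.live) - 10]
22. n14.val = "ww"  [terminal]
23. n15.mk = -8  [terminal]
24. n9.off = false  [B.sig > -8]
25. n16.off = -3  [terminal]
26. n2.sig = true  [true]
27. n17.tag = -6  [S₀.tag - 15]
28. n18.mk = -8  [terminal]
29. n19.val = "yu"  [terminal]
30. n17.acc = 26  [d.mk + 34]
31. n17.lim = true  [d.mk > -9]
32. n17.idx = "nyu"  ["n" ++ a.val]
33. n20.lim = "rnyu"  ["r" ++ S₁.idx]
34. n21.env = 3  [len(A.lim) - 1]
35. n21.acc = 5  [5]
36. n22.mk = -6  [terminal]
37. n23.val = "wn"  [terminal]
38. n21.sig = true  [true]
39. n24.mk = 30  [terminal]
40. n20.depth = 26  [c.mk - 4]
41. n1.acc = -5  [S₁.acc + A.depth - 57]
42. n1.lim = false  [E.sig == false]
43. n1.idx = "zz"  ["zz"]
44. n0.acc = 15  [15]
45. n0.lim = false  [S₀.tag > 12]
46. n0.idx = "kzz"  ["k" ++ S₁.idx]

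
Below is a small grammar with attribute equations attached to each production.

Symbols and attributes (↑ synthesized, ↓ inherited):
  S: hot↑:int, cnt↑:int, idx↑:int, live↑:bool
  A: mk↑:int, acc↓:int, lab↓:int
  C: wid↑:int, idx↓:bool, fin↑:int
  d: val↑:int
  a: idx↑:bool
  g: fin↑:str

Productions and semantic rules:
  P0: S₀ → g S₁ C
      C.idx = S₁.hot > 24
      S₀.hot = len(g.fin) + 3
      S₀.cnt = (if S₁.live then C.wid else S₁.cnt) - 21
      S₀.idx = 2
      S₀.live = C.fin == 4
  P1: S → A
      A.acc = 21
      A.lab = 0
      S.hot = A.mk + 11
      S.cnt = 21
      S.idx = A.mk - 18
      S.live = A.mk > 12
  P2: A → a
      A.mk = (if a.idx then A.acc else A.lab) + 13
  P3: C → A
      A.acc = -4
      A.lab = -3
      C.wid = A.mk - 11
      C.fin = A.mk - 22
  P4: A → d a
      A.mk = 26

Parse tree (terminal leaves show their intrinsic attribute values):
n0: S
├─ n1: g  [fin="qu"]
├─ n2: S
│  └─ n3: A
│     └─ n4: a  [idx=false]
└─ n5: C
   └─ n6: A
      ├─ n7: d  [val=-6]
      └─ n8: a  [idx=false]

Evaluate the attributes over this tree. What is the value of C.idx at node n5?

false

1. n1.fin = "qu"  [terminal]
2. n3.acc = 21  [21]
3. n3.lab = 0  [0]
4. n4.idx = false  [terminal]
5. n3.mk = 13  [(if a.idx then A.acc else A.lab) + 13]
6. n2.hot = 24  [A.mk + 11]
7. n2.cnt = 21  [21]
8. n2.idx = -5  [A.mk - 18]
9. n2.live = true  [A.mk > 12]
10. n5.idx = false  [S₁.hot > 24]
11. n6.acc = -4  [-4]
12. n6.lab = -3  [-3]
13. n7.val = -6  [terminal]
14. n8.idx = false  [terminal]
15. n6.mk = 26  [26]
16. n5.wid = 15  [A.mk - 11]
17. n5.fin = 4  [A.mk - 22]
18. n0.hot = 5  [len(g.fin) + 3]
19. n0.cnt = -6  [(if S₁.live then C.wid else S₁.cnt) - 21]
20. n0.idx = 2  [2]
21. n0.live = true  [C.fin == 4]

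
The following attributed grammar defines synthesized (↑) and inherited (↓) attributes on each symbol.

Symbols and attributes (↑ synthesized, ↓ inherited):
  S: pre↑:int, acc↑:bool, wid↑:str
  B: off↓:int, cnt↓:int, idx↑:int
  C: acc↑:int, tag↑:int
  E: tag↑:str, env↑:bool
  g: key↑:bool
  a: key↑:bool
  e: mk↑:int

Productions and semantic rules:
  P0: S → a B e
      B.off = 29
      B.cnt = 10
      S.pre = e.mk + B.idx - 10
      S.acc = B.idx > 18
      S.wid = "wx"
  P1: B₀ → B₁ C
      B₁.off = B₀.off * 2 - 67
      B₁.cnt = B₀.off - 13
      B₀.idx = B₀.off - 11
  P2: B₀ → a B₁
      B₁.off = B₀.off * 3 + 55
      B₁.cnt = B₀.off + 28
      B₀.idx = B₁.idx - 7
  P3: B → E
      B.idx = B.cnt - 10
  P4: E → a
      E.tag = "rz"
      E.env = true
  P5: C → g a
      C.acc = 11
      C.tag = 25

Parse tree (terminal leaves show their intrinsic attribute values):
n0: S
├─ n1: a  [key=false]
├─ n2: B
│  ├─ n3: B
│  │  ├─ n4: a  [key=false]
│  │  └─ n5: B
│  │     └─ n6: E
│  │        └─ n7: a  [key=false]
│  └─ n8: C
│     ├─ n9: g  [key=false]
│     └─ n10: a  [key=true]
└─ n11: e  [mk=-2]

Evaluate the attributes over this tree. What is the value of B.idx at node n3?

1. n1.key = false  [terminal]
2. n2.off = 29  [29]
3. n2.cnt = 10  [10]
4. n3.off = -9  [B₀.off * 2 - 67]
5. n3.cnt = 16  [B₀.off - 13]
6. n4.key = false  [terminal]
7. n5.off = 28  [B₀.off * 3 + 55]
8. n5.cnt = 19  [B₀.off + 28]
9. n7.key = false  [terminal]
10. n6.tag = "rz"  ["rz"]
11. n6.env = true  [true]
12. n5.idx = 9  [B.cnt - 10]
13. n3.idx = 2  [B₁.idx - 7]
14. n9.key = false  [terminal]
15. n10.key = true  [terminal]
16. n8.acc = 11  [11]
17. n8.tag = 25  [25]
18. n2.idx = 18  [B₀.off - 11]
19. n11.mk = -2  [terminal]
20. n0.pre = 6  [e.mk + B.idx - 10]
21. n0.acc = false  [B.idx > 18]
22. n0.wid = "wx"  ["wx"]

2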